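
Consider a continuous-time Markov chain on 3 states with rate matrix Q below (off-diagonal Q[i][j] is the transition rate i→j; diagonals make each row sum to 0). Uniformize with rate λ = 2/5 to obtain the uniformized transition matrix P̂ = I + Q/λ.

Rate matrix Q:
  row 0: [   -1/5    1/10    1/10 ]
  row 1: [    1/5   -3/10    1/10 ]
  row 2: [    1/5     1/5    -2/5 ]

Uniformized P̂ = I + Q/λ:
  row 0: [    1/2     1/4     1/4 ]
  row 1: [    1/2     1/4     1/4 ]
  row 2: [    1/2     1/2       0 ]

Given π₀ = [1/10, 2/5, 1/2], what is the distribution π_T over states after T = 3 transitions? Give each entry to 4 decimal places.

t=0: π = [0.1000, 0.4000, 0.5000]
t=1: π = [0.5000, 0.3750, 0.1250]
t=2: π = [0.5000, 0.2813, 0.2188]
t=3: π = [0.5000, 0.3047, 0.1953]

π = [0.5000, 0.3047, 0.1953]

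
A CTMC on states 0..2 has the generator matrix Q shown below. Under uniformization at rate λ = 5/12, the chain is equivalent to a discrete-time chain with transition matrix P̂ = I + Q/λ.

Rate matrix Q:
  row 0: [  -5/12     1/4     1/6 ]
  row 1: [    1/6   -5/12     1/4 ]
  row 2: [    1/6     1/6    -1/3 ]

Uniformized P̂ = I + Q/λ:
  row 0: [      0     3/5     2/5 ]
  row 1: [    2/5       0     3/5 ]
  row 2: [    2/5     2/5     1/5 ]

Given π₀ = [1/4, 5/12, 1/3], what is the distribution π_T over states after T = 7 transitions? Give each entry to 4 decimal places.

t=0: π = [0.2500, 0.4167, 0.3333]
t=1: π = [0.3000, 0.2833, 0.4167]
t=2: π = [0.2800, 0.3467, 0.3733]
t=3: π = [0.2880, 0.3173, 0.3947]
t=4: π = [0.2848, 0.3307, 0.3845]
t=5: π = [0.2861, 0.3247, 0.3892]
t=6: π = [0.2856, 0.3273, 0.3871]
t=7: π = [0.2858, 0.3262, 0.3880]

π = [0.2858, 0.3262, 0.3880]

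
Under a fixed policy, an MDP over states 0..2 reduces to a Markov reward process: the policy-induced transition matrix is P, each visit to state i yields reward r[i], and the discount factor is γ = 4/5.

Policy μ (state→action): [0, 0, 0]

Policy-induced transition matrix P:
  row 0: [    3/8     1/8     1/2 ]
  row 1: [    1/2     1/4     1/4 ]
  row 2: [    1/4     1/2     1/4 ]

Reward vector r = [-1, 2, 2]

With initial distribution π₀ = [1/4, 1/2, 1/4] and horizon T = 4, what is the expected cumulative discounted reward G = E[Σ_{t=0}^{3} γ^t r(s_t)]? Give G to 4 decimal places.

G = 2.9048

t=0: π = [0.2500, 0.5000, 0.2500], E[r] = 1.2500, γ^t·E[r] = 1.250000, running G = 1.250000
t=1: π = [0.4063, 0.2813, 0.3125], E[r] = 0.7813, γ^t·E[r] = 0.625000, running G = 1.875000
t=2: π = [0.3711, 0.2773, 0.3516], E[r] = 0.8867, γ^t·E[r] = 0.567500, running G = 2.442500
t=3: π = [0.3657, 0.2915, 0.3428], E[r] = 0.9028, γ^t·E[r] = 0.462250, running G = 2.904750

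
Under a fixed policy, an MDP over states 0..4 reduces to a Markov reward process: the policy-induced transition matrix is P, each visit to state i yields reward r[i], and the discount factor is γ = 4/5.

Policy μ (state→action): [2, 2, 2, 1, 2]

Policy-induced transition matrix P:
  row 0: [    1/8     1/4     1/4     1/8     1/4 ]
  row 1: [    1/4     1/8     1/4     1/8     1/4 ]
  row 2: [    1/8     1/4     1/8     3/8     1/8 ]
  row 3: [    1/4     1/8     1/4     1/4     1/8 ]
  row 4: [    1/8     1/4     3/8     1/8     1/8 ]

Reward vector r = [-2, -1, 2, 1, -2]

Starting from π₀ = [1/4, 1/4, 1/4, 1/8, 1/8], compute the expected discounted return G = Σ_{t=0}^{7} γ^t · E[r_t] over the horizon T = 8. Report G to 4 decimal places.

t=0: π = [0.2500, 0.2500, 0.2500, 0.1250, 0.1250], E[r] = -0.3750, γ^t·E[r] = -0.375000, running G = -0.375000
t=1: π = [0.1719, 0.2031, 0.2344, 0.2031, 0.1875], E[r] = -0.2500, γ^t·E[r] = -0.200000, running G = -0.575000
t=2: π = [0.1758, 0.1992, 0.2441, 0.2090, 0.1719], E[r] = -0.1973, γ^t·E[r] = -0.126250, running G = -0.701250
t=3: π = [0.1760, 0.1990, 0.2410, 0.2122, 0.1719], E[r] = -0.2007, γ^t·E[r] = -0.102750, running G = -0.804000
t=4: π = [0.1764, 0.1986, 0.2414, 0.2118, 0.1719], E[r] = -0.2007, γ^t·E[r] = -0.082188, running G = -0.886188
t=5: π = [0.1763, 0.1987, 0.2413, 0.2118, 0.1719], E[r] = -0.2006, γ^t·E[r] = -0.065735, running G = -0.951923
t=6: π = [0.1763, 0.1987, 0.2413, 0.2118, 0.1719], E[r] = -0.2006, γ^t·E[r] = -0.052591, running G = -1.004514
t=7: π = [0.1763, 0.1987, 0.2413, 0.2118, 0.1719], E[r] = -0.2006, γ^t·E[r] = -0.042072, running G = -1.046586

G = -1.0466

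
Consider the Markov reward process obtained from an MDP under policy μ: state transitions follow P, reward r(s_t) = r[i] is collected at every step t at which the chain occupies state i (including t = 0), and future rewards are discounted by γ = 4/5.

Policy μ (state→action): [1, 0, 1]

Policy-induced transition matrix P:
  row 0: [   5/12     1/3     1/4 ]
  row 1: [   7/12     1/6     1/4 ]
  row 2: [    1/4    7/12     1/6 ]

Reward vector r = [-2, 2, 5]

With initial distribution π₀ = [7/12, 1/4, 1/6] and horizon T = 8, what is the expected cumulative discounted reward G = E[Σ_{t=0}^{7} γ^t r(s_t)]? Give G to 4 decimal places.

t=0: π = [0.5833, 0.2500, 0.1667], E[r] = 0.1667, γ^t·E[r] = 0.166667, running G = 0.166667
t=1: π = [0.4306, 0.3333, 0.2361], E[r] = 0.9861, γ^t·E[r] = 0.788889, running G = 0.955556
t=2: π = [0.4329, 0.3368, 0.2303], E[r] = 0.9595, γ^t·E[r] = 0.614074, running G = 1.569630
t=3: π = [0.4344, 0.3348, 0.2308], E[r] = 0.9548, γ^t·E[r] = 0.488840, running G = 2.058469
t=4: π = [0.4340, 0.3352, 0.2308], E[r] = 0.9563, γ^t·E[r] = 0.391707, running G = 2.450176
t=5: π = [0.4341, 0.3352, 0.2308], E[r] = 0.9560, γ^t·E[r] = 0.313260, running G = 2.763436
t=6: π = [0.4341, 0.3352, 0.2308], E[r] = 0.9561, γ^t·E[r] = 0.250623, running G = 3.014060
t=7: π = [0.4341, 0.3352, 0.2308], E[r] = 0.9560, γ^t·E[r] = 0.200497, running G = 3.214556

G = 3.2146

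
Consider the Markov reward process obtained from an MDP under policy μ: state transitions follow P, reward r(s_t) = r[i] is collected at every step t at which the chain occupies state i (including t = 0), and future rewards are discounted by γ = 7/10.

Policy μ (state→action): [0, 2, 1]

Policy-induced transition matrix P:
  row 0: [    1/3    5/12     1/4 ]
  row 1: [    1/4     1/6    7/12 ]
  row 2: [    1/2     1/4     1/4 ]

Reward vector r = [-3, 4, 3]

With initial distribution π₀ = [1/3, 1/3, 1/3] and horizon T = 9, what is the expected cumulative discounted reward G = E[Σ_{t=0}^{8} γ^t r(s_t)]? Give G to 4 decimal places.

G = 3.7288

t=0: π = [0.3333, 0.3333, 0.3333], E[r] = 1.3333, γ^t·E[r] = 1.333333, running G = 1.333333
t=1: π = [0.3611, 0.2778, 0.3611], E[r] = 1.1111, γ^t·E[r] = 0.777778, running G = 2.111111
t=2: π = [0.3704, 0.2870, 0.3426], E[r] = 1.0648, γ^t·E[r] = 0.521759, running G = 2.632870
t=3: π = [0.3665, 0.2878, 0.3457], E[r] = 1.0887, γ^t·E[r] = 0.373436, running G = 3.006306
t=4: π = [0.3670, 0.2871, 0.3459], E[r] = 1.0853, γ^t·E[r] = 0.260587, running G = 3.266893
t=5: π = [0.3671, 0.2872, 0.3457], E[r] = 1.0848, γ^t·E[r] = 0.182331, running G = 3.449224
t=6: π = [0.3670, 0.2872, 0.3457], E[r] = 1.0852, γ^t·E[r] = 0.127668, running G = 3.576892
t=7: π = [0.3670, 0.2872, 0.3457], E[r] = 1.0851, γ^t·E[r] = 0.089363, running G = 3.666255
t=8: π = [0.3670, 0.2872, 0.3457], E[r] = 1.0851, γ^t·E[r] = 0.062554, running G = 3.728809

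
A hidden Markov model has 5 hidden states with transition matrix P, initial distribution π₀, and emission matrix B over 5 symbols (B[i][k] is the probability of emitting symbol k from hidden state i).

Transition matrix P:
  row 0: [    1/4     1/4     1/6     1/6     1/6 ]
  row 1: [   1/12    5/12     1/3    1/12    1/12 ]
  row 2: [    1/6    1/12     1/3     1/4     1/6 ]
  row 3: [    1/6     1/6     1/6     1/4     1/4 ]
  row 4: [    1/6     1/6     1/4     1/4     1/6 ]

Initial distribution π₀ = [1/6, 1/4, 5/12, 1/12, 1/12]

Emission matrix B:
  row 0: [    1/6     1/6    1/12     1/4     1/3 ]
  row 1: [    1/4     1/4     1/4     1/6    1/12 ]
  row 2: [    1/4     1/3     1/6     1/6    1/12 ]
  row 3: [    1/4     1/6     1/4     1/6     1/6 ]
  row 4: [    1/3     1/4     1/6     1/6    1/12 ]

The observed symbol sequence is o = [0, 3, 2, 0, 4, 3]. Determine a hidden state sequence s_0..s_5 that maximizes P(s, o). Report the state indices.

t=0: δ = [2.778e-02, 6.250e-02, 1.042e-01, 2.083e-02, 2.778e-02]  (obs o_0=0)
t=1: δ = [4.340e-03, 4.340e-03, 5.787e-03, 4.340e-03, 2.894e-03]  ψ = [2, 1, 2, 2, 2]  (obs o_1=3)
t=2: δ = [9.042e-05, 4.521e-04, 3.215e-04, 3.617e-04, 1.808e-04]  ψ = [0, 1, 2, 2, 3]  (obs o_2=2)
t=3: δ = [1.005e-05, 4.710e-05, 3.768e-05, 2.261e-05, 3.014e-05]  ψ = [3, 1, 1, 3, 3]  (obs o_3=0)
t=4: δ = [2.093e-06, 1.635e-06, 1.308e-06, 1.570e-06, 5.233e-07]  ψ = [2, 1, 1, 2, 2]  (obs o_4=4)
t=5: δ = [1.308e-07, 1.136e-07, 9.085e-08, 6.541e-08, 6.541e-08]  ψ = [0, 1, 1, 3, 3]  (obs o_5=3)
backtrack: best end state = 0; path = [1, 1, 1, 2, 0, 0]

path = [1, 1, 1, 2, 0, 0]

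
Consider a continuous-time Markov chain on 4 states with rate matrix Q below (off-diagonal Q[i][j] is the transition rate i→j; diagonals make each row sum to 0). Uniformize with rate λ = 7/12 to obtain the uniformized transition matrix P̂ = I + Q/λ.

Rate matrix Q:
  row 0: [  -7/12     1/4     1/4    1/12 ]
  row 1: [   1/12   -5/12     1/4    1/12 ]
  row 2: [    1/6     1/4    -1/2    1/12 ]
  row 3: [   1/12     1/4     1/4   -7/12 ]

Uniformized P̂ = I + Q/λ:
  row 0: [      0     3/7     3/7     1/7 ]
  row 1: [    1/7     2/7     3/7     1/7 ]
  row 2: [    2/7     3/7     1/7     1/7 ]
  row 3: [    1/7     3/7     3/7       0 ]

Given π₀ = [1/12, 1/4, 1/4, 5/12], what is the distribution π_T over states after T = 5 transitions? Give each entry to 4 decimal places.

π = [0.1665, 0.3750, 0.3335, 0.1250]

t=0: π = [0.0833, 0.2500, 0.2500, 0.4167]
t=1: π = [0.1667, 0.3929, 0.3571, 0.0833]
t=2: π = [0.1701, 0.3724, 0.3265, 0.1310]
t=3: π = [0.1652, 0.3754, 0.3353, 0.1241]
t=4: π = [0.1672, 0.3749, 0.3328, 0.1251]
t=5: π = [0.1665, 0.3750, 0.3335, 0.1250]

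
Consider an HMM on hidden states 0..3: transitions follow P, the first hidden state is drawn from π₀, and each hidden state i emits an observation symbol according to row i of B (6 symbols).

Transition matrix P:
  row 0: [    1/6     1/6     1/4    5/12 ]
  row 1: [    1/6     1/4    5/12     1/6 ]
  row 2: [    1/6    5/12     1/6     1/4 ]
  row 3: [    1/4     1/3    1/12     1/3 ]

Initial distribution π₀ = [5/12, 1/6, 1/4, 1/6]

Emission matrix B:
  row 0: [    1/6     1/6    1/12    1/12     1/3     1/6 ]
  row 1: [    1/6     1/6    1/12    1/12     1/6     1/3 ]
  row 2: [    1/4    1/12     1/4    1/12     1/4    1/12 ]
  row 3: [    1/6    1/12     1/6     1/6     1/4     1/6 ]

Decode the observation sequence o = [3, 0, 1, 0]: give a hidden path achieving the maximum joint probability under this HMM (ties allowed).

t=0: δ = [3.472e-02, 1.389e-02, 2.083e-02, 2.778e-02]  (obs o_0=3)
t=1: δ = [1.157e-03, 1.543e-03, 2.170e-03, 2.411e-03]  ψ = [3, 3, 0, 0]  (obs o_1=0)
t=2: δ = [1.005e-04, 1.507e-04, 5.358e-05, 6.698e-05]  ψ = [3, 2, 1, 3]  (obs o_2=1)
t=3: δ = [4.186e-06, 6.279e-06, 1.570e-05, 6.977e-06]  ψ = [1, 1, 1, 0]  (obs o_3=0)
backtrack: best end state = 2; path = [0, 2, 1, 2]

path = [0, 2, 1, 2]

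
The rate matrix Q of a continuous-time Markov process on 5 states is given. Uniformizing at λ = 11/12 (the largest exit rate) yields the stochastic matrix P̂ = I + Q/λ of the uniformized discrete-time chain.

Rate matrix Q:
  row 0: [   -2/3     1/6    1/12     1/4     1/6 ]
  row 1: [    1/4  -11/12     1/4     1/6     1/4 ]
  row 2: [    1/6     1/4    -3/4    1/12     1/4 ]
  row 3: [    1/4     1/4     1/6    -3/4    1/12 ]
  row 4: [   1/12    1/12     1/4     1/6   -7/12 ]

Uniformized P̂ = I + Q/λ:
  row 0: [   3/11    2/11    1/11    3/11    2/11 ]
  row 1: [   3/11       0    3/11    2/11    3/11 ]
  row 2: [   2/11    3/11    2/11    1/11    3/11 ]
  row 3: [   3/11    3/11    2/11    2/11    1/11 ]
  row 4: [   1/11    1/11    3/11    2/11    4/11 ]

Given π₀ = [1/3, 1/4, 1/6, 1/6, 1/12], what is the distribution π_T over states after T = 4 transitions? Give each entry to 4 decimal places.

π = [0.2110, 0.1648, 0.1993, 0.1831, 0.2418]

t=0: π = [0.3333, 0.2500, 0.1667, 0.1667, 0.0833]
t=1: π = [0.2424, 0.1591, 0.1818, 0.1970, 0.2197]
t=2: π = [0.2163, 0.1674, 0.1942, 0.1873, 0.2348]
t=3: π = [0.2124, 0.1647, 0.1987, 0.1838, 0.2404]
t=4: π = [0.2110, 0.1648, 0.1993, 0.1831, 0.2418]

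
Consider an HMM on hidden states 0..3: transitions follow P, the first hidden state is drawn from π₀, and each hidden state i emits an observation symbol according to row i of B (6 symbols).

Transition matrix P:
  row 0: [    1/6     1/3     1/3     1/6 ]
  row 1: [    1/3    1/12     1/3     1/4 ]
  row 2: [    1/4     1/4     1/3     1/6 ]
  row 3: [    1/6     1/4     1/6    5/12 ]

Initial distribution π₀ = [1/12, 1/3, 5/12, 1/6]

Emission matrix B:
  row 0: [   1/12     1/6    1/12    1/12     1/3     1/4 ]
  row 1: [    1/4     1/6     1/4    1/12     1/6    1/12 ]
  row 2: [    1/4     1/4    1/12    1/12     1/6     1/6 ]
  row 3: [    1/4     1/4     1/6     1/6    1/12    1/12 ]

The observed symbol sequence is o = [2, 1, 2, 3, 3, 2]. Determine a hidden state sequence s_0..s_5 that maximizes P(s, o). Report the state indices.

t=0: δ = [6.944e-03, 8.333e-02, 3.472e-02, 2.778e-02]  (obs o_0=2)
t=1: δ = [4.630e-03, 1.447e-03, 6.944e-03, 5.208e-03]  ψ = [1, 2, 1, 1]  (obs o_1=1)
t=2: δ = [1.447e-04, 4.340e-04, 1.929e-04, 3.617e-04]  ψ = [2, 2, 2, 3]  (obs o_2=2)
t=3: δ = [1.206e-05, 7.535e-06, 1.206e-05, 2.512e-05]  ψ = [1, 3, 1, 3]  (obs o_3=3)
t=4: δ = [3.489e-07, 5.233e-07, 3.489e-07, 1.744e-06]  ψ = [3, 3, 3, 3]  (obs o_4=3)
t=5: δ = [2.423e-08, 1.090e-07, 2.423e-08, 1.211e-07]  ψ = [3, 3, 3, 3]  (obs o_5=2)
backtrack: best end state = 3; path = [1, 3, 3, 3, 3, 3]

path = [1, 3, 3, 3, 3, 3]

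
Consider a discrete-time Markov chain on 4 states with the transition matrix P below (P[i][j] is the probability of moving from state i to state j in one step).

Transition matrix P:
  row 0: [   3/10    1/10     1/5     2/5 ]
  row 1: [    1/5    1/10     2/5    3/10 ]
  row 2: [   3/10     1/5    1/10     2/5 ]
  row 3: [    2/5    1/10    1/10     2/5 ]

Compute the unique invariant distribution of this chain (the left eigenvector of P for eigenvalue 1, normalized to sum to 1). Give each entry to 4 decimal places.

Balance equations π_j = Σ_i π_i·P[i][j]:
  π_0 = 3/10·π_0 + 1/5·π_1 + 3/10·π_2 + 2/5·π_3
  π_1 = 1/10·π_0 + 1/10·π_1 + 1/5·π_2 + 1/10·π_3
  π_2 = 1/5·π_0 + 2/5·π_1 + 1/10·π_2 + 1/10·π_3
  normalize: π_0 + π_1 + π_2 + π_3 = 1
Solving the linear system gives exactly π = [353/1079, 126/1079, 181/1079, 419/1079].

π = [0.3272, 0.1168, 0.1677, 0.3883]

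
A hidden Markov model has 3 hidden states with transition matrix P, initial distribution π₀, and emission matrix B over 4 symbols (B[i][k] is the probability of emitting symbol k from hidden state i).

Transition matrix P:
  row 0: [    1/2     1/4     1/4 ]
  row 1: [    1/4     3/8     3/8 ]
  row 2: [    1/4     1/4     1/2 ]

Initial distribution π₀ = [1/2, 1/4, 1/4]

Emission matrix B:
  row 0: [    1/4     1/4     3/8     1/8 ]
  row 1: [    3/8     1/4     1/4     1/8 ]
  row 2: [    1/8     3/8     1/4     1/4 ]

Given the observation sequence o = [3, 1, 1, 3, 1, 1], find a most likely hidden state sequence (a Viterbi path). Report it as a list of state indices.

t=0: δ = [6.250e-02, 3.125e-02, 6.250e-02]  (obs o_0=3)
t=1: δ = [7.812e-03, 3.906e-03, 1.172e-02]  ψ = [0, 0, 2]  (obs o_1=1)
t=2: δ = [9.766e-04, 7.324e-04, 2.197e-03]  ψ = [0, 2, 2]  (obs o_2=1)
t=3: δ = [6.866e-05, 6.866e-05, 2.747e-04]  ψ = [2, 2, 2]  (obs o_3=3)
t=4: δ = [1.717e-05, 1.717e-05, 5.150e-05]  ψ = [2, 2, 2]  (obs o_4=1)
t=5: δ = [3.219e-06, 3.219e-06, 9.656e-06]  ψ = [2, 2, 2]  (obs o_5=1)
backtrack: best end state = 2; path = [2, 2, 2, 2, 2, 2]

path = [2, 2, 2, 2, 2, 2]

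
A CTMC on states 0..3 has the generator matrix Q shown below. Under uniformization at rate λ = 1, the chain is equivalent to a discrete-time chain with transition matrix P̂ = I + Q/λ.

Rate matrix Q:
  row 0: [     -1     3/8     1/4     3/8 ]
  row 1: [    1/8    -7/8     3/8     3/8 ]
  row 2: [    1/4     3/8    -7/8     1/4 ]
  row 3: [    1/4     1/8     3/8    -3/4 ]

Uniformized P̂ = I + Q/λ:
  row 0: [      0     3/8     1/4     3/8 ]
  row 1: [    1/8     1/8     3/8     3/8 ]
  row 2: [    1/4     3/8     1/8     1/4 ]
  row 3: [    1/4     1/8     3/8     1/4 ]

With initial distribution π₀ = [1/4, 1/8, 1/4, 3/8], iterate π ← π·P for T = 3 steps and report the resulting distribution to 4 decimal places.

t=0: π = [0.2500, 0.1250, 0.2500, 0.3750]
t=1: π = [0.1719, 0.2500, 0.2813, 0.2969]
t=2: π = [0.1758, 0.2383, 0.2832, 0.3027]
t=3: π = [0.1763, 0.2397, 0.2822, 0.3018]

π = [0.1763, 0.2397, 0.2822, 0.3018]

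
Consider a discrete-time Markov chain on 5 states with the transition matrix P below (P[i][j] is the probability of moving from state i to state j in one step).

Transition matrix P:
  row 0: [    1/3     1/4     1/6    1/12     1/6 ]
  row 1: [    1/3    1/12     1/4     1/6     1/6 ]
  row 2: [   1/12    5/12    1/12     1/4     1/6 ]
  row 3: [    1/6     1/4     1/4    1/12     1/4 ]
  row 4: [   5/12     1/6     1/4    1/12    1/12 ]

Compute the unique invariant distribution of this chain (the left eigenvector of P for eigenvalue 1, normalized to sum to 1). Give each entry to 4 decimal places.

π = [0.2759, 0.2304, 0.1946, 0.1350, 0.1642]

Balance equations π_j = Σ_i π_i·P[i][j]:
  π_0 = 1/3·π_0 + 1/3·π_1 + 1/12·π_2 + 1/6·π_3 + 5/12·π_4
  π_1 = 1/4·π_0 + 1/12·π_1 + 5/12·π_2 + 1/4·π_3 + 1/6·π_4
  π_2 = 1/6·π_0 + 1/4·π_1 + 1/12·π_2 + 1/4·π_3 + 1/4·π_4
  π_3 = 1/12·π_0 + 1/6·π_1 + 1/4·π_2 + 1/12·π_3 + 1/12·π_4
  normalize: π_0 + π_1 + π_2 + π_3 + π_4 = 1
Solving the linear system gives exactly π = [509/1845, 85/369, 359/1845, 83/615, 101/615].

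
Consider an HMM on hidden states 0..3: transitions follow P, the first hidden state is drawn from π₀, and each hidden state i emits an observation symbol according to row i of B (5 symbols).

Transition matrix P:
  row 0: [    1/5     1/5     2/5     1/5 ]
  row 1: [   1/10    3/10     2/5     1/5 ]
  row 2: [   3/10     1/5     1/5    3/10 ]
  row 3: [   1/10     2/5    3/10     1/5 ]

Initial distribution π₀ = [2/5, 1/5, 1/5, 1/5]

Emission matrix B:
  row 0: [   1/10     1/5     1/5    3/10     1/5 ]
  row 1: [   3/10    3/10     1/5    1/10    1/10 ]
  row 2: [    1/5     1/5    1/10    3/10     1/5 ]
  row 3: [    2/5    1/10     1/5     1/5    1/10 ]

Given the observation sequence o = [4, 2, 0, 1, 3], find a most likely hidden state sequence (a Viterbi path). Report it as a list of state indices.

path = [0, 2, 3, 1, 2]

t=0: δ = [8.000e-02, 2.000e-02, 4.000e-02, 2.000e-02]  (obs o_0=4)
t=1: δ = [3.200e-03, 3.200e-03, 3.200e-03, 3.200e-03]  ψ = [0, 0, 0, 0]  (obs o_1=2)
t=2: δ = [9.600e-05, 3.840e-04, 2.560e-04, 3.840e-04]  ψ = [2, 3, 0, 2]  (obs o_2=0)
t=3: δ = [1.536e-05, 4.608e-05, 3.072e-05, 7.680e-06]  ψ = [2, 3, 1, 1]  (obs o_3=1)
t=4: δ = [2.765e-06, 1.382e-06, 5.530e-06, 1.843e-06]  ψ = [2, 1, 1, 1]  (obs o_4=3)
backtrack: best end state = 2; path = [0, 2, 3, 1, 2]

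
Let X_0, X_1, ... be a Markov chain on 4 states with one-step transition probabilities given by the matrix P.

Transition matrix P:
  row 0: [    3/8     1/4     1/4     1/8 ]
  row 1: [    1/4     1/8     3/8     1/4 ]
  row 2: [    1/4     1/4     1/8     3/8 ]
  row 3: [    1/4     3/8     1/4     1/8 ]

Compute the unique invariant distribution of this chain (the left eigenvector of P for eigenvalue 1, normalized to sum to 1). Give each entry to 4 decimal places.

π = [0.2857, 0.2465, 0.2496, 0.2182]

Balance equations π_j = Σ_i π_i·P[i][j]:
  π_0 = 3/8·π_0 + 1/4·π_1 + 1/4·π_2 + 1/4·π_3
  π_1 = 1/4·π_0 + 1/8·π_1 + 1/4·π_2 + 3/8·π_3
  π_2 = 1/4·π_0 + 3/8·π_1 + 1/8·π_2 + 1/4·π_3
  normalize: π_0 + π_1 + π_2 + π_3 = 1
Solving the linear system gives exactly π = [2/7, 157/637, 159/637, 139/637].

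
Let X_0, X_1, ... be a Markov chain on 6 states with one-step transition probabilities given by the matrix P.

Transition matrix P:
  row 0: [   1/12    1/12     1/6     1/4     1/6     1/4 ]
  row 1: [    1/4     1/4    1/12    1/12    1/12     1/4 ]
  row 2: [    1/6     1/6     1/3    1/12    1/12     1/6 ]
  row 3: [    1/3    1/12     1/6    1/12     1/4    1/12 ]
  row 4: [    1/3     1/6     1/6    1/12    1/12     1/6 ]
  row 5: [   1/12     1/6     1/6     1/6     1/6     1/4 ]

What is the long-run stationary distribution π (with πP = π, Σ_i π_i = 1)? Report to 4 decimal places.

Balance equations π_j = Σ_i π_i·P[i][j]:
  π_0 = 1/12·π_0 + 1/4·π_1 + 1/6·π_2 + 1/3·π_3 + 1/3·π_4 + 1/12·π_5
  π_1 = 1/12·π_0 + 1/4·π_1 + 1/6·π_2 + 1/12·π_3 + 1/6·π_4 + 1/6·π_5
  π_2 = 1/6·π_0 + 1/12·π_1 + 1/3·π_2 + 1/6·π_3 + 1/6·π_4 + 1/6·π_5
  π_3 = 1/4·π_0 + 1/12·π_1 + 1/12·π_2 + 1/12·π_3 + 1/12·π_4 + 1/6·π_5
  π_4 = 1/6·π_0 + 1/12·π_1 + 1/12·π_2 + 1/4·π_3 + 1/12·π_4 + 1/6·π_5
  normalize: π_0 + π_1 + π_2 + π_3 + π_4 + π_5 = 1
Solving the linear system gives exactly π = [2650/13827, 5619/36872, 13625/73744, 14605/110616, 30545/221232, 5561/27654].

π = [0.1917, 0.1524, 0.1848, 0.1320, 0.1381, 0.2011]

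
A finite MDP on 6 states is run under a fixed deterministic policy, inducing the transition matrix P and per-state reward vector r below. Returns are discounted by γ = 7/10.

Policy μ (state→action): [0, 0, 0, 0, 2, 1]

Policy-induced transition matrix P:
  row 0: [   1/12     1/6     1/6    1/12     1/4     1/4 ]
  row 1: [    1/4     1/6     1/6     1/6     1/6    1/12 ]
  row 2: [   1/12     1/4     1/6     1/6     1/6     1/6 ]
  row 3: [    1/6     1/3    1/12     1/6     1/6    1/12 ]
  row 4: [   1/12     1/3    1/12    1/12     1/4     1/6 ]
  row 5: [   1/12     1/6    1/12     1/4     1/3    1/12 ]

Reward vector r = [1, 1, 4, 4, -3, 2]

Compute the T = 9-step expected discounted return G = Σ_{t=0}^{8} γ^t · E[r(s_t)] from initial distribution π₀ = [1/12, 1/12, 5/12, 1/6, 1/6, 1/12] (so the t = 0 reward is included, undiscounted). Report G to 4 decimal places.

t=0: π = [0.0833, 0.0833, 0.4167, 0.1667, 0.1667, 0.0833], E[r] = 2.1667, γ^t·E[r] = 2.166667, running G = 2.166667
t=1: π = [0.1111, 0.2569, 0.1319, 0.1528, 0.2014, 0.1458], E[r] = 1.1944, γ^t·E[r] = 0.836111, running G = 3.002778
t=2: π = [0.1389, 0.2367, 0.1250, 0.1528, 0.2170, 0.1296], E[r] = 1.0949, γ^t·E[r] = 0.536505, running G = 3.539282
t=3: π = [0.1355, 0.2387, 0.1250, 0.1478, 0.2179, 0.1350], E[r] = 1.0818, γ^t·E[r] = 0.371071, running G = 3.910353
t=4: π = [0.1354, 0.2380, 0.1249, 0.1485, 0.2186, 0.1345], E[r] = 1.0802, γ^t·E[r] = 0.259364, running G = 4.169717
t=5: π = [0.1354, 0.2383, 0.1249, 0.1484, 0.2186, 0.1345], E[r] = 1.0799, γ^t·E[r] = 0.181499, running G = 4.351216
t=6: π = [0.1354, 0.2382, 0.1249, 0.1484, 0.2186, 0.1345], E[r] = 1.0799, γ^t·E[r] = 0.127054, running G = 4.478270
t=7: π = [0.1354, 0.2382, 0.1249, 0.1484, 0.2186, 0.1345], E[r] = 1.0799, γ^t·E[r] = 0.088938, running G = 4.567208
t=8: π = [0.1354, 0.2382, 0.1249, 0.1484, 0.2186, 0.1345], E[r] = 1.0799, γ^t·E[r] = 0.062256, running G = 4.629464

G = 4.6295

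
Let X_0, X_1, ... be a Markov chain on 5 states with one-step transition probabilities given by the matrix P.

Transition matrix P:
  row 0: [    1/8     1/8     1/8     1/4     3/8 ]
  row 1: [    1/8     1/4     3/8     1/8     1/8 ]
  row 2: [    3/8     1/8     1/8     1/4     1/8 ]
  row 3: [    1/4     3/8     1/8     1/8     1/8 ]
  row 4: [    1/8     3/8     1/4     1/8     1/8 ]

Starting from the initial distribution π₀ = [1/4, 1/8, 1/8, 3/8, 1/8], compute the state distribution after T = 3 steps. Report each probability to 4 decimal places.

π = [0.2002, 0.2429, 0.2090, 0.1755, 0.1724]

t=0: π = [0.2500, 0.1250, 0.1250, 0.3750, 0.1250]
t=1: π = [0.2031, 0.2656, 0.1719, 0.1719, 0.1875]
t=2: π = [0.1895, 0.2480, 0.2148, 0.1719, 0.1758]
t=3: π = [0.2002, 0.2429, 0.2090, 0.1755, 0.1724]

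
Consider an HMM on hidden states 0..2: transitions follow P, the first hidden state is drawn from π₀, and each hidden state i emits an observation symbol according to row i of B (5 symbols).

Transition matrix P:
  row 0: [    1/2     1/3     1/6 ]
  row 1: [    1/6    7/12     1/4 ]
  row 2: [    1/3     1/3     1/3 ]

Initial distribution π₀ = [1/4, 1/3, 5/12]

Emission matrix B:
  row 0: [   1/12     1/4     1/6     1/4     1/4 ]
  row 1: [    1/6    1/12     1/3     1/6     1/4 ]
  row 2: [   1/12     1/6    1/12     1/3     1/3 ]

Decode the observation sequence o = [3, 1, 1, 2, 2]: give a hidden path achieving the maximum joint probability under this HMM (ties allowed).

t=0: δ = [6.250e-02, 5.556e-02, 1.389e-01]  (obs o_0=3)
t=1: δ = [1.157e-02, 3.858e-03, 7.716e-03]  ψ = [2, 2, 2]  (obs o_1=1)
t=2: δ = [1.447e-03, 3.215e-04, 4.287e-04]  ψ = [0, 0, 2]  (obs o_2=1)
t=3: δ = [1.206e-04, 1.608e-04, 2.009e-05]  ψ = [0, 0, 0]  (obs o_3=2)
t=4: δ = [1.005e-05, 3.126e-05, 3.349e-06]  ψ = [0, 1, 1]  (obs o_4=2)
backtrack: best end state = 1; path = [2, 0, 0, 1, 1]

path = [2, 0, 0, 1, 1]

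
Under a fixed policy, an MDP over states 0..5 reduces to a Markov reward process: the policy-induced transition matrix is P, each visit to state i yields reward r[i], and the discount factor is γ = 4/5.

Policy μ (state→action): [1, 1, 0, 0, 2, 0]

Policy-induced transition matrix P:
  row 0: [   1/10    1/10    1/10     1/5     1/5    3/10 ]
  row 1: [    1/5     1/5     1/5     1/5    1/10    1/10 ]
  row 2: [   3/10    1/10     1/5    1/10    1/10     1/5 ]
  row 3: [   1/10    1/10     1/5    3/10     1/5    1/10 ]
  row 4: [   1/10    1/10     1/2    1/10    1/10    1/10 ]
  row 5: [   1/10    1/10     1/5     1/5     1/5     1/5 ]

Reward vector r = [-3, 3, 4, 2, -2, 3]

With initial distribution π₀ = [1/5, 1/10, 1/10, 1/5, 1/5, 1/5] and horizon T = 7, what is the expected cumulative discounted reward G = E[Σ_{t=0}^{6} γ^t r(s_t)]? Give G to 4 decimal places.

G = 4.7873

t=0: π = [0.2000, 0.1000, 0.1000, 0.2000, 0.2000, 0.2000], E[r] = 0.7000, γ^t·E[r] = 0.700000, running G = 0.700000
t=1: π = [0.1300, 0.1100, 0.2400, 0.1900, 0.1600, 0.1700], E[r] = 1.4700, γ^t·E[r] = 1.176000, running G = 1.876000
t=2: π = [0.1590, 0.1110, 0.2350, 0.1790, 0.1490, 0.1670], E[r] = 1.3570, γ^t·E[r] = 0.868480, running G = 2.744480
t=3: π = [0.1581, 0.1111, 0.2288, 0.1795, 0.1505, 0.1720], E[r] = 1.3482, γ^t·E[r] = 0.690278, running G = 3.434758
t=4: π = [0.1569, 0.1111, 0.2293, 0.1800, 0.1510, 0.1717], E[r] = 1.3533, γ^t·E[r] = 0.554312, running G = 3.989070
t=5: π = [0.1570, 0.1111, 0.2296, 0.1800, 0.1509, 0.1715], E[r] = 1.3535, γ^t·E[r] = 0.443502, running G = 4.432572
t=6: π = [0.1570, 0.1111, 0.2296, 0.1800, 0.1508, 0.1715], E[r] = 1.3532, γ^t·E[r] = 0.354735, running G = 4.787307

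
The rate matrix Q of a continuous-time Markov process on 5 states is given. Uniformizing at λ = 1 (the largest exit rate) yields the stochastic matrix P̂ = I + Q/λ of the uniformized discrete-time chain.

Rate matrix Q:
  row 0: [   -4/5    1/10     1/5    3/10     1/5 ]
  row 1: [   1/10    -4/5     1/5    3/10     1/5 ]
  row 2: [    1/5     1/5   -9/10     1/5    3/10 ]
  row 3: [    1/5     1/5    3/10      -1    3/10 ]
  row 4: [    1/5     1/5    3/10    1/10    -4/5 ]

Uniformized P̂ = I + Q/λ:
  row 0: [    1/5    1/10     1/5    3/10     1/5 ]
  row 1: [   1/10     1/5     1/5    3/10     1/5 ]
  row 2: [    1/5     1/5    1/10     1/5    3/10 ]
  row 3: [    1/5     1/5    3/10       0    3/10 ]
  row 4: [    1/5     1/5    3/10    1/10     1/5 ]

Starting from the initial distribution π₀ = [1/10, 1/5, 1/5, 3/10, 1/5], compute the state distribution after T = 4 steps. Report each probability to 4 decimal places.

π = [0.1818, 0.1818, 0.2196, 0.1772, 0.2396]

t=0: π = [0.1000, 0.2000, 0.2000, 0.3000, 0.2000]
t=1: π = [0.1800, 0.1900, 0.2300, 0.1500, 0.2500]
t=2: π = [0.1810, 0.1820, 0.2170, 0.1820, 0.2380]
t=3: π = [0.1818, 0.1819, 0.2203, 0.1761, 0.2399]
t=4: π = [0.1818, 0.1818, 0.2196, 0.1772, 0.2396]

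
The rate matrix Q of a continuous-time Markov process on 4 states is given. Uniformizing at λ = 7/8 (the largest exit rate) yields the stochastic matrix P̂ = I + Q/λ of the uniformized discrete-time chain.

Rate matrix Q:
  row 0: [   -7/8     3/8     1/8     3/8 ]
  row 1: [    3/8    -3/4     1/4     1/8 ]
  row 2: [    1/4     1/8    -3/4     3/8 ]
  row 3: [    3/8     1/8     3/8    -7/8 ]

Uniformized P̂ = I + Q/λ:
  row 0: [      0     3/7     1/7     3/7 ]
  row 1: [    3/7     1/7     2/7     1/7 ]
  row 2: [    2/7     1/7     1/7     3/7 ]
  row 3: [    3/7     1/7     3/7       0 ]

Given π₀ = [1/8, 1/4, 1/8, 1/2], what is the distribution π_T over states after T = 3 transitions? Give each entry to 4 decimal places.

t=0: π = [0.1250, 0.2500, 0.1250, 0.5000]
t=1: π = [0.3571, 0.1786, 0.3214, 0.1429]
t=2: π = [0.2296, 0.2449, 0.2092, 0.3163]
t=3: π = [0.3003, 0.2085, 0.2682, 0.2230]

π = [0.3003, 0.2085, 0.2682, 0.2230]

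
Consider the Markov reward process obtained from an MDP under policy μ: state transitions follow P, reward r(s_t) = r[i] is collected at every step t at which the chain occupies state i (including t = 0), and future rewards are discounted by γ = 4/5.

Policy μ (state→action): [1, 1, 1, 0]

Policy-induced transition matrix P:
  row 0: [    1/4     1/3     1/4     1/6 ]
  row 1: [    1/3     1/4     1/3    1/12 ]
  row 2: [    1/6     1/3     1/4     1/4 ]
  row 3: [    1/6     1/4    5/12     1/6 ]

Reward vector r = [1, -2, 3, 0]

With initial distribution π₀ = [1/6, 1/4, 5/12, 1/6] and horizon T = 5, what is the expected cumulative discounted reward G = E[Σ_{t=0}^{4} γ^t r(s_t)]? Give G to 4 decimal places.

t=0: π = [0.1667, 0.2500, 0.4167, 0.1667], E[r] = 0.9167, γ^t·E[r] = 0.916667, running G = 0.916667
t=1: π = [0.2222, 0.2986, 0.2986, 0.1806], E[r] = 0.5208, γ^t·E[r] = 0.416667, running G = 1.333333
t=2: π = [0.2350, 0.2934, 0.3050, 0.1667], E[r] = 0.5631, γ^t·E[r] = 0.360370, running G = 1.693704
t=3: π = [0.2351, 0.2950, 0.3022, 0.1676], E[r] = 0.5518, γ^t·E[r] = 0.282543, running G = 1.976247
t=4: π = [0.2354, 0.2948, 0.3025, 0.1673], E[r] = 0.5534, γ^t·E[r] = 0.226685, running G = 2.202932

G = 2.2029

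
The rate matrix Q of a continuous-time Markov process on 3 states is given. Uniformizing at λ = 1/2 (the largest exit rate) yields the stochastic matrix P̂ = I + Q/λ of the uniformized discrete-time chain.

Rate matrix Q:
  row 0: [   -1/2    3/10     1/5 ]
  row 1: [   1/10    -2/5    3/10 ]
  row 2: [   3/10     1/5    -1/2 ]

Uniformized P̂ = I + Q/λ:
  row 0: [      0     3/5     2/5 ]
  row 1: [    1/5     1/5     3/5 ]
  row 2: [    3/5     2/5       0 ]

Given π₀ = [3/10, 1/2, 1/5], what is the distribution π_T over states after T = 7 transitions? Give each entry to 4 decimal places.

π = [0.2802, 0.3804, 0.3395]

t=0: π = [0.3000, 0.5000, 0.2000]
t=1: π = [0.2200, 0.3600, 0.4200]
t=2: π = [0.3240, 0.3720, 0.3040]
t=3: π = [0.2568, 0.3904, 0.3528]
t=4: π = [0.2898, 0.3733, 0.3370]
t=5: π = [0.2768, 0.3833, 0.3399]
t=6: π = [0.2806, 0.3787, 0.3407]
t=7: π = [0.2802, 0.3804, 0.3395]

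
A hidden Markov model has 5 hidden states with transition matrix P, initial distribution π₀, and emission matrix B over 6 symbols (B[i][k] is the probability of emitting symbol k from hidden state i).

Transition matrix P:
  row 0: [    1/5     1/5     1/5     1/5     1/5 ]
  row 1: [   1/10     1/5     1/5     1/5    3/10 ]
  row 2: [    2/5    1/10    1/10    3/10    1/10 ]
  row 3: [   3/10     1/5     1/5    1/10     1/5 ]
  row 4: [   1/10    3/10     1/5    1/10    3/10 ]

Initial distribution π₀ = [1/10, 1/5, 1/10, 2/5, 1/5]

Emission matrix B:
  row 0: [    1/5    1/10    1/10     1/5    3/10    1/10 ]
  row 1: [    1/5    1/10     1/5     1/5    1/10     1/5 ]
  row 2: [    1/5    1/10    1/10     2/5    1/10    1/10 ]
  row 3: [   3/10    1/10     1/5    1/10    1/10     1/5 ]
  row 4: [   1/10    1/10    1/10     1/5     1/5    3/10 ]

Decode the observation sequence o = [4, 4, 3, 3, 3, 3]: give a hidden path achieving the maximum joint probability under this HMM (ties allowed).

path = [3, 0, 2, 0, 2, 0]

t=0: δ = [3.000e-02, 2.000e-02, 1.000e-02, 4.000e-02, 4.000e-02]  (obs o_0=4)
t=1: δ = [3.600e-03, 1.200e-03, 8.000e-04, 6.000e-04, 2.400e-03]  ψ = [3, 4, 3, 0, 4]  (obs o_1=4)
t=2: δ = [1.440e-04, 1.440e-04, 2.880e-04, 7.200e-05, 1.440e-04]  ψ = [0, 0, 0, 0, 0]  (obs o_2=3)
t=3: δ = [2.304e-05, 8.640e-06, 1.152e-05, 8.640e-06, 8.640e-06]  ψ = [2, 4, 0, 2, 1]  (obs o_3=3)
t=4: δ = [9.216e-07, 9.216e-07, 1.843e-06, 4.608e-07, 9.216e-07]  ψ = [0, 0, 0, 0, 0]  (obs o_4=3)
t=5: δ = [1.475e-07, 5.530e-08, 7.373e-08, 5.530e-08, 5.530e-08]  ψ = [2, 4, 0, 2, 1]  (obs o_5=3)
backtrack: best end state = 0; path = [3, 0, 2, 0, 2, 0]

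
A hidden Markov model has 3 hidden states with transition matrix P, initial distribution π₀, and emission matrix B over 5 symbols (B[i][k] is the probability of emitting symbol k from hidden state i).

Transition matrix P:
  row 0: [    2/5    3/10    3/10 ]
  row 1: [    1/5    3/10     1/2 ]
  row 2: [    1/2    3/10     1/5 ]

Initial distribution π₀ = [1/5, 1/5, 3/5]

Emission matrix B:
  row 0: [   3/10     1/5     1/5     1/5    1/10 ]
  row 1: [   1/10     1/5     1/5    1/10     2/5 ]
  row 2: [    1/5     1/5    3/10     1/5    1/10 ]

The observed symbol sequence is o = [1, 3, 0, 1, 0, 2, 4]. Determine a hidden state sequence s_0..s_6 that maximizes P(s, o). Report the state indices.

t=0: δ = [4.000e-02, 4.000e-02, 1.200e-01]  (obs o_0=1)
t=1: δ = [1.200e-02, 3.600e-03, 4.800e-03]  ψ = [2, 2, 2]  (obs o_1=3)
t=2: δ = [1.440e-03, 3.600e-04, 7.200e-04]  ψ = [0, 0, 0]  (obs o_2=0)
t=3: δ = [1.152e-04, 8.640e-05, 8.640e-05]  ψ = [0, 0, 0]  (obs o_3=1)
t=4: δ = [1.382e-05, 3.456e-06, 8.640e-06]  ψ = [0, 0, 1]  (obs o_4=0)
t=5: δ = [1.106e-06, 8.294e-07, 1.244e-06]  ψ = [0, 0, 0]  (obs o_5=2)
t=6: δ = [6.221e-08, 1.493e-07, 4.147e-08]  ψ = [2, 2, 1]  (obs o_6=4)
backtrack: best end state = 1; path = [2, 0, 0, 0, 0, 2, 1]

path = [2, 0, 0, 0, 0, 2, 1]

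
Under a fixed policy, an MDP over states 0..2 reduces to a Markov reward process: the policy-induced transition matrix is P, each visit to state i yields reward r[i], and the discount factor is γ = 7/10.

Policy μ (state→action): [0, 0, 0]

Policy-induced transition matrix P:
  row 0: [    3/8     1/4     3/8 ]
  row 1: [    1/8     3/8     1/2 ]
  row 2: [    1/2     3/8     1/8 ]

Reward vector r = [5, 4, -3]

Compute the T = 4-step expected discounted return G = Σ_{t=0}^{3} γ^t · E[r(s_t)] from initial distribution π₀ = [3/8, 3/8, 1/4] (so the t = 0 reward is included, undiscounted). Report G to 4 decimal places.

t=0: π = [0.3750, 0.3750, 0.2500], E[r] = 2.6250, γ^t·E[r] = 2.625000, running G = 2.625000
t=1: π = [0.3125, 0.3281, 0.3594], E[r] = 1.7969, γ^t·E[r] = 1.257813, running G = 3.882813
t=2: π = [0.3379, 0.3359, 0.3262], E[r] = 2.0547, γ^t·E[r] = 1.006797, running G = 4.889609
t=3: π = [0.3318, 0.3328, 0.3354], E[r] = 1.9836, γ^t·E[r] = 0.680389, running G = 5.569999

G = 5.5700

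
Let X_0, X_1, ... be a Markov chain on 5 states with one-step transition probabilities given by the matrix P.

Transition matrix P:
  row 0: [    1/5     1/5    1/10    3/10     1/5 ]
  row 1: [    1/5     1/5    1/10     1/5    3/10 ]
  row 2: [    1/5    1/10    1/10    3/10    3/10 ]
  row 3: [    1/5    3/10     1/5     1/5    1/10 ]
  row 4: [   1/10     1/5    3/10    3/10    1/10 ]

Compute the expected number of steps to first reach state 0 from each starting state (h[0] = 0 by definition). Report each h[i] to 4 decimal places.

h = [0.0000, 5.5878, 5.5786, 5.4956, 6.0443]

First-step conditioning: h[0] = 0; for i ≠ 0, h[i] = 1 + Σ_k P[i][k]·h[k].
  h[1] = 1 + 1/5·h[1] + 1/10·h[2] + 1/5·h[3] + 3/10·h[4]
  h[2] = 1 + 1/10·h[1] + 1/10·h[2] + 3/10·h[3] + 3/10·h[4]
  h[3] = 1 + 3/10·h[1] + 1/5·h[2] + 1/5·h[3] + 1/10·h[4]
  h[4] = 1 + 1/5·h[1] + 3/10·h[2] + 3/10·h[3] + 1/10·h[4]
Solving the 4×4 linear system over states ≠ 0 gives exactly h = [0, 4040/723, 12100/2169, 11920/2169, 4370/723] (h[0] = 0 is the target).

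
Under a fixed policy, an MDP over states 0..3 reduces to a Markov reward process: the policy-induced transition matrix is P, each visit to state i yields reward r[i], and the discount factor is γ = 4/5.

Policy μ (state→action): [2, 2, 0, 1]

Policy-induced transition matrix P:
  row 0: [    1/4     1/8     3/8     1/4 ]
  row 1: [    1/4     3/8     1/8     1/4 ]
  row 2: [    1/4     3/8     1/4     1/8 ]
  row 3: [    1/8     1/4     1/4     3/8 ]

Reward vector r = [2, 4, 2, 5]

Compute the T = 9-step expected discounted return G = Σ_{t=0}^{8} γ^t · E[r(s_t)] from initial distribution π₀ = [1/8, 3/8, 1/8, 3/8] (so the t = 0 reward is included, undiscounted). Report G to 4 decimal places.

t=0: π = [0.1250, 0.3750, 0.1250, 0.3750], E[r] = 3.8750, γ^t·E[r] = 3.875000, running G = 3.875000
t=1: π = [0.2031, 0.2969, 0.2188, 0.2813], E[r] = 3.4375, γ^t·E[r] = 2.750000, running G = 6.625000
t=2: π = [0.2148, 0.2891, 0.2383, 0.2578], E[r] = 3.3516, γ^t·E[r] = 2.145000, running G = 8.770000
t=3: π = [0.2178, 0.2891, 0.2407, 0.2524], E[r] = 3.3354, γ^t·E[r] = 1.707750, running G = 10.477750
t=4: π = [0.2184, 0.2890, 0.2411, 0.2515], E[r] = 3.3324, γ^t·E[r] = 1.364950, running G = 11.842700
t=5: π = [0.2186, 0.2890, 0.2412, 0.2513], E[r] = 3.3318, γ^t·E[r] = 1.091765, running G = 12.934465
t=6: π = [0.2186, 0.2889, 0.2412, 0.2513], E[r] = 3.3317, γ^t·E[r] = 0.873382, running G = 13.807847
t=7: π = [0.2186, 0.2889, 0.2412, 0.2513], E[r] = 3.3317, γ^t·E[r] = 0.698701, running G = 14.506547
t=8: π = [0.2186, 0.2889, 0.2412, 0.2513], E[r] = 3.3317, γ^t·E[r] = 0.558960, running G = 15.065507

G = 15.0655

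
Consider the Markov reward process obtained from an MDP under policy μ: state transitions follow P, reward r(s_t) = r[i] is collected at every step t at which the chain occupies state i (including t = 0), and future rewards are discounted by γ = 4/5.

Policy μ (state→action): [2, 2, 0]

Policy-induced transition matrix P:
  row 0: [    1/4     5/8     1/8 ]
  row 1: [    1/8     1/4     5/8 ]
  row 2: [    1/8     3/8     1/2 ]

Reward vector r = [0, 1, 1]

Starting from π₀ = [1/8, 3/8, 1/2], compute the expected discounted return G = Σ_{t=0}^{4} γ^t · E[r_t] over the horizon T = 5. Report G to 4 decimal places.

G = 2.9012

t=0: π = [0.1250, 0.3750, 0.5000], E[r] = 0.8750, γ^t·E[r] = 0.875000, running G = 0.875000
t=1: π = [0.1406, 0.3594, 0.5000], E[r] = 0.8594, γ^t·E[r] = 0.687500, running G = 1.562500
t=2: π = [0.1426, 0.3652, 0.4922], E[r] = 0.8574, γ^t·E[r] = 0.548750, running G = 2.111250
t=3: π = [0.1428, 0.3650, 0.4922], E[r] = 0.8572, γ^t·E[r] = 0.438875, running G = 2.550125
t=4: π = [0.1429, 0.3651, 0.4921], E[r] = 0.8571, γ^t·E[r] = 0.351088, running G = 2.901213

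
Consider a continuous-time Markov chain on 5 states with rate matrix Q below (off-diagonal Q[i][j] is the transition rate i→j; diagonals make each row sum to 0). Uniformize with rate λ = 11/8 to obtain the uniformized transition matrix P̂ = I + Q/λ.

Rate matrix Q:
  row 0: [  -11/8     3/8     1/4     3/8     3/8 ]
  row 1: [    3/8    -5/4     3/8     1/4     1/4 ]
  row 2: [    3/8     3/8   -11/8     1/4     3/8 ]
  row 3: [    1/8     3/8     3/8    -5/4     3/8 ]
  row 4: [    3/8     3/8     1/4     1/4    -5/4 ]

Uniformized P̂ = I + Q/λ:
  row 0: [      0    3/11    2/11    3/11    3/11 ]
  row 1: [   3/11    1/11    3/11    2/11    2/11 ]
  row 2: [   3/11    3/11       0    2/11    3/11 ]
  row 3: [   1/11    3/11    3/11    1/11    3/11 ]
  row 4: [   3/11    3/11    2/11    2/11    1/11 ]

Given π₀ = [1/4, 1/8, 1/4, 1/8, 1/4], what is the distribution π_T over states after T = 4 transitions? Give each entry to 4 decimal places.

t=0: π = [0.2500, 0.1250, 0.2500, 0.1250, 0.2500]
t=1: π = [0.1818, 0.2500, 0.1591, 0.1932, 0.2159]
t=2: π = [0.1880, 0.2273, 0.1932, 0.1808, 0.2107]
t=3: π = [0.1886, 0.2314, 0.1838, 0.1825, 0.2137]
t=4: π = [0.1881, 0.2307, 0.1860, 0.1824, 0.2128]

π = [0.1881, 0.2307, 0.1860, 0.1824, 0.2128]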